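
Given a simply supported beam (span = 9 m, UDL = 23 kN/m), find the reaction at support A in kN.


Total load = w * L = 23 * 9 = 207 kN
By symmetry, each reaction R = total / 2 = 207 / 2 = 103.5 kN

103.5 kN


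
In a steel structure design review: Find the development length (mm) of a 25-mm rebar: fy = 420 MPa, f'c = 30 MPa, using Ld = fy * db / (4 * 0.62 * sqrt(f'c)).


Ld = (fy * db) / (4 * 0.62 * sqrt(f'c))
= (420 * 25) / (4 * 0.62 * sqrt(30))
= 10500 / 13.5835
= 773.0 mm

773.0 mm


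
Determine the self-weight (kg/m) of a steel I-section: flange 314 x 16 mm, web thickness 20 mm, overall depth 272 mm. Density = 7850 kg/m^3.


A_flanges = 2 * 314 * 16 = 10048 mm^2
A_web = (272 - 2 * 16) * 20 = 4800 mm^2
A_total = 10048 + 4800 = 14848 mm^2 = 0.014848 m^2
Weight = rho * A = 7850 * 0.014848 = 116.5568 kg/m

116.5568 kg/m


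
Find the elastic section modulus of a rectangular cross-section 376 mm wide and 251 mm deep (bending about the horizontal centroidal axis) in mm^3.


S = b * h^2 / 6
= 376 * 251^2 / 6
= 376 * 63001 / 6
= 3948062.67 mm^3

3948062.67 mm^3


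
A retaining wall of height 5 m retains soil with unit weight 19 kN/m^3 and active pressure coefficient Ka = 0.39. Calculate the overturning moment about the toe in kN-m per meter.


Pa = 0.5 * Ka * gamma * H^2
= 0.5 * 0.39 * 19 * 5^2
= 92.625 kN/m
Arm = H / 3 = 5 / 3 = 1.6667 m
Mo = Pa * arm = Pa * H / 3 = 92.625 * 5 / 3 = 154.375 kN-m/m

154.375 kN-m/m


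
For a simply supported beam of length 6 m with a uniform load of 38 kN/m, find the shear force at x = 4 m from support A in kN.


R_A = w * L / 2 = 38 * 6 / 2 = 114.0 kN
V(x) = R_A - w * x = 114.0 - 38 * 4
= -38.0 kN

-38.0 kN


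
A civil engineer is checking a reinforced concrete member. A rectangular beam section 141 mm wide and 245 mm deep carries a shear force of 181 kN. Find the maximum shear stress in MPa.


A = b * h = 141 * 245 = 34545 mm^2
V = 181 kN = 181000.0 N
tau_max = 1.5 * V / A = 1.5 * 181000.0 / 34545
= 7.8593 MPa

7.8593 MPa


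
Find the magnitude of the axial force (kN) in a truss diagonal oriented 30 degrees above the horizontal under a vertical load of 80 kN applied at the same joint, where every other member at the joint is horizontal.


At the joint, only the diagonal has a vertical component, so vertical equilibrium gives:
F * sin(30) = 80
F = 80 / sin(30)
= 80 / 0.5
= 160.0 kN

160.0 kN


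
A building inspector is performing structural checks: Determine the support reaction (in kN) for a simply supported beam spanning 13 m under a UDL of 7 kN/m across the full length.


Total load = w * L = 7 * 13 = 91 kN
By symmetry, each reaction R = total / 2 = 91 / 2 = 45.5 kN

45.5 kN


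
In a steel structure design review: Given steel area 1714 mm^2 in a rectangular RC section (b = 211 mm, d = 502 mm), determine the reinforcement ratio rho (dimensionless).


rho = As / (b * d)
= 1714 / (211 * 502)
= 1714 / 105922
= 0.016182 (dimensionless)

0.016182 (dimensionless)


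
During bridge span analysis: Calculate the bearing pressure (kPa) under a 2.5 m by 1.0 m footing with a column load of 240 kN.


A = 2.5 * 1.0 = 2.5 m^2
q = P / A = 240 / 2.5
= 96.0 kPa

96.0 kPa


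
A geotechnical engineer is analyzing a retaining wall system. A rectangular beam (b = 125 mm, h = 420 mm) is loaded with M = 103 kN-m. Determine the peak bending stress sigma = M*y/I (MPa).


I = b * h^3 / 12 = 125 * 420^3 / 12 = 771750000.0 mm^4
y = h / 2 = 420 / 2 = 210.0 mm
M = 103 kN-m = 103000000.0 N-mm
sigma = M * y / I = 103000000.0 * 210.0 / 771750000.0
= 28.03 MPa

28.03 MPa


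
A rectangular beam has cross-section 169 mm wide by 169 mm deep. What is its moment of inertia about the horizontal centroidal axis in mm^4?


I = b * h^3 / 12
= 169 * 169^3 / 12
= 169 * 4826809 / 12
= 67977560.08 mm^4

67977560.08 mm^4


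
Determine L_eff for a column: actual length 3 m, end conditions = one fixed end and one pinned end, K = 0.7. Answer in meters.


L_eff = K * L
= 0.7 * 3
= 2.1 m

2.1 m


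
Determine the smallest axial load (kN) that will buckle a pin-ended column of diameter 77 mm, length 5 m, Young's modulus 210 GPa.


I = pi * d^4 / 64 = 1725570.86 mm^4
L = 5000.0 mm
P_cr = pi^2 * E * I / L^2
= 9.8696 * 210000.0 * 1725570.86 / 5000.0^2
= 143057.9 N = 143.0579 kN

143.0579 kN


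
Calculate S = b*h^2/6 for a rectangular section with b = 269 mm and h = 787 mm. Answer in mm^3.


S = b * h^2 / 6
= 269 * 787^2 / 6
= 269 * 619369 / 6
= 27768376.83 mm^3

27768376.83 mm^3


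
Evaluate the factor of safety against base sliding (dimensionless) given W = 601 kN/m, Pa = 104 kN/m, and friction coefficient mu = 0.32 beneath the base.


Resisting force = mu * W = 0.32 * 601 = 192.32 kN/m
FOS = Resisting / Driving = 192.32 / 104
= 1.8492 (dimensionless)

1.8492 (dimensionless)


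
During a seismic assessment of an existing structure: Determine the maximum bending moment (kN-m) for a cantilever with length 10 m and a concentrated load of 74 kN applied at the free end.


For a cantilever with a point load at the free end:
M_max = P * L = 74 * 10 = 740 kN-m

740 kN-m


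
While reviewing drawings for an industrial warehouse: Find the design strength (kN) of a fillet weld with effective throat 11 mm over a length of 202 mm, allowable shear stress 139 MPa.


Strength = throat * length * allowable stress
= 11 * 202 * 139 N
= 308858 N
= 308.86 kN

308.86 kN


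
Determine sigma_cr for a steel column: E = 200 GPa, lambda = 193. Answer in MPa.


sigma_cr = pi^2 * E / lambda^2
= 9.8696 * 200000.0 / 193^2
= 9.8696 * 200000.0 / 37249
= 52.9926 MPa

52.9926 MPa


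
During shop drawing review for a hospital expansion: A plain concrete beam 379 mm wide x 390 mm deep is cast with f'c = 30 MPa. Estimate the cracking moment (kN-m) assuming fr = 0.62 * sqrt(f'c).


fr = 0.62 * sqrt(30) = 0.62 * 5.4772 = 3.3959 MPa
I = 379 * 390^3 / 12 = 1873491750.0 mm^4
y_t = 195.0 mm
M_cr = fr * I / y_t = 3.3959 * 1873491750.0 / 195.0 N-mm
= 32.6264 kN-m

32.6264 kN-m


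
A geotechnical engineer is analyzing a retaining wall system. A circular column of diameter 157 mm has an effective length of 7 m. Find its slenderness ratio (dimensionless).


Radius of gyration r = d / 4 = 157 / 4 = 39.25 mm
L_eff = 7000.0 mm
Slenderness ratio = L / r = 7000.0 / 39.25 = 178.34 (dimensionless)

178.34 (dimensionless)


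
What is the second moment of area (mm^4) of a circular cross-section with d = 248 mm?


r = d / 2 = 248 / 2 = 124.0 mm
I = pi * r^4 / 4 = pi * 124.0^4 / 4
= 185684914.5 mm^4

185684914.5 mm^4


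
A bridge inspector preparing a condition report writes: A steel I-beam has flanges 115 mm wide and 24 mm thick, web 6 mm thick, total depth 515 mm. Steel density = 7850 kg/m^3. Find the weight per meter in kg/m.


A_flanges = 2 * 115 * 24 = 5520 mm^2
A_web = (515 - 2 * 24) * 6 = 2802 mm^2
A_total = 5520 + 2802 = 8322 mm^2 = 0.008322 m^2
Weight = rho * A = 7850 * 0.008322 = 65.3277 kg/m

65.3277 kg/m


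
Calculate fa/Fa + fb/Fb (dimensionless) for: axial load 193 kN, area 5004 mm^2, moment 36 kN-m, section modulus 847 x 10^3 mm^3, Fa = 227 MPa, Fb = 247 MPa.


f_a = P / A = 193000.0 / 5004 = 38.5691 MPa
f_b = M / S = 36000000.0 / 847000.0 = 42.503 MPa
Ratio = f_a / Fa + f_b / Fb
= 38.5691 / 227 + 42.503 / 247
= 0.342 (dimensionless)

0.342 (dimensionless)


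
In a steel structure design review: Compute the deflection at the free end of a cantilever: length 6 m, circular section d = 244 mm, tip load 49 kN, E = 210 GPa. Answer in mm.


I = pi * d^4 / 64 = pi * 244^4 / 64 = 173991969.47 mm^4
L = 6000.0 mm, P = 49000.0 N, E = 210000.0 MPa
delta = P * L^3 / (3 * E * I)
= 49000.0 * 6000.0^3 / (3 * 210000.0 * 173991969.47)
= 96.5562 mm

96.5562 mm


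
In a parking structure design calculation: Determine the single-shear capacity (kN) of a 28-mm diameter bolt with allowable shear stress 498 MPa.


A = pi * d^2 / 4 = pi * 28^2 / 4 = 615.7522 mm^2
V = f_v * A / 1000 = 498 * 615.7522 / 1000
= 306.6446 kN

306.6446 kN


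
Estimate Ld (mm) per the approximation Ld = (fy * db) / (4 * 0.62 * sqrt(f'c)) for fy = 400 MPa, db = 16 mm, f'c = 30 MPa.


Ld = (fy * db) / (4 * 0.62 * sqrt(f'c))
= (400 * 16) / (4 * 0.62 * sqrt(30))
= 6400 / 13.5835
= 471.16 mm

471.16 mm


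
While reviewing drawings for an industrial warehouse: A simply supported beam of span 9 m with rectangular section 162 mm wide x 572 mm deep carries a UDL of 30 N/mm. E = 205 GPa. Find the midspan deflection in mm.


I = 162 * 572^3 / 12 = 2526514848.0 mm^4
L = 9000.0 mm, w = 30 N/mm, E = 205000.0 MPa
delta = 5 * w * L^4 / (384 * E * I)
= 5 * 30 * 9000.0^4 / (384 * 205000.0 * 2526514848.0)
= 4.9483 mm

4.9483 mm


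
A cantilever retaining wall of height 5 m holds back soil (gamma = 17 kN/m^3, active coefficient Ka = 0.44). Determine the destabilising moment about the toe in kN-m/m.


Pa = 0.5 * Ka * gamma * H^2
= 0.5 * 0.44 * 17 * 5^2
= 93.5 kN/m
Arm = H / 3 = 5 / 3 = 1.6667 m
Mo = Pa * arm = Pa * H / 3 = 93.5 * 5 / 3 = 155.8333 kN-m/m

155.8333 kN-m/m


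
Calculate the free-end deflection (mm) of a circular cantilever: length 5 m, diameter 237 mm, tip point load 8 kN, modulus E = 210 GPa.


I = pi * d^4 / 64 = pi * 237^4 / 64 = 154868568.04 mm^4
L = 5000.0 mm, P = 8000.0 N, E = 210000.0 MPa
delta = P * L^3 / (3 * E * I)
= 8000.0 * 5000.0^3 / (3 * 210000.0 * 154868568.04)
= 10.2493 mm

10.2493 mm


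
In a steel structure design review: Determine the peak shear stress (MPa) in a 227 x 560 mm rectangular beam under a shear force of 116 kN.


A = b * h = 227 * 560 = 127120 mm^2
V = 116 kN = 116000.0 N
tau_max = 1.5 * V / A = 1.5 * 116000.0 / 127120
= 1.3688 MPa

1.3688 MPa


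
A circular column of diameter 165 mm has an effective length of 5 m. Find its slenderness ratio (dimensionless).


Radius of gyration r = d / 4 = 165 / 4 = 41.25 mm
L_eff = 5000.0 mm
Slenderness ratio = L / r = 5000.0 / 41.25 = 121.21 (dimensionless)

121.21 (dimensionless)


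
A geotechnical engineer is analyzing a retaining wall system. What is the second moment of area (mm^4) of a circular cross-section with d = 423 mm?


r = d / 2 = 423 / 2 = 211.5 mm
I = pi * r^4 / 4 = pi * 211.5^4 / 4
= 1571561453.88 mm^4

1571561453.88 mm^4


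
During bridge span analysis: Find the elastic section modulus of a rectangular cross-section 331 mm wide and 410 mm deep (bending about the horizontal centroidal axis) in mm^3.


S = b * h^2 / 6
= 331 * 410^2 / 6
= 331 * 168100 / 6
= 9273516.67 mm^3

9273516.67 mm^3


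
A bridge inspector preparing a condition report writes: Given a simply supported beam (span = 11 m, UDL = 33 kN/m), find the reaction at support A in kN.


Total load = w * L = 33 * 11 = 363 kN
By symmetry, each reaction R = total / 2 = 363 / 2 = 181.5 kN

181.5 kN


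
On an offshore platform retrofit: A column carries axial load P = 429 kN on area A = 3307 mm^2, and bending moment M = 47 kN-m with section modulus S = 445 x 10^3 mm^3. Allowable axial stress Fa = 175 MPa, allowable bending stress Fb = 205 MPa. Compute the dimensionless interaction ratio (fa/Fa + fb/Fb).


f_a = P / A = 429000.0 / 3307 = 129.7248 MPa
f_b = M / S = 47000000.0 / 445000.0 = 105.618 MPa
Ratio = f_a / Fa + f_b / Fb
= 129.7248 / 175 + 105.618 / 205
= 1.2565 (dimensionless)

1.2565 (dimensionless)


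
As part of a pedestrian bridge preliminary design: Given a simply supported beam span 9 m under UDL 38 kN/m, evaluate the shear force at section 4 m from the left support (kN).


R_A = w * L / 2 = 38 * 9 / 2 = 171.0 kN
V(x) = R_A - w * x = 171.0 - 38 * 4
= 19.0 kN

19.0 kN


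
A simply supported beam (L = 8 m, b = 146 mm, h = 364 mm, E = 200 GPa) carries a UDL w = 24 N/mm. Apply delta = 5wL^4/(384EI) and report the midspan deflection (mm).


I = 146 * 364^3 / 12 = 586780618.67 mm^4
L = 8000.0 mm, w = 24 N/mm, E = 200000.0 MPa
delta = 5 * w * L^4 / (384 * E * I)
= 5 * 24 * 8000.0^4 / (384 * 200000.0 * 586780618.67)
= 10.907 mm

10.907 mm


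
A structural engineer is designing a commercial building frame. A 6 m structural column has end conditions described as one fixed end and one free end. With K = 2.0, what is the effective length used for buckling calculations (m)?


L_eff = K * L
= 2.0 * 6
= 12.0 m

12.0 m


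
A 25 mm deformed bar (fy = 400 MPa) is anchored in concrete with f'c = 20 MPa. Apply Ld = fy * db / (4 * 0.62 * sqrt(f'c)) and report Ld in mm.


Ld = (fy * db) / (4 * 0.62 * sqrt(f'c))
= (400 * 25) / (4 * 0.62 * sqrt(20))
= 10000 / 11.0909
= 901.64 mm

901.64 mm


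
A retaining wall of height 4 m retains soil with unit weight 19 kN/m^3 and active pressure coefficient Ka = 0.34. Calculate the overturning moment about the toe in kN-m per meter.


Pa = 0.5 * Ka * gamma * H^2
= 0.5 * 0.34 * 19 * 4^2
= 51.68 kN/m
Arm = H / 3 = 4 / 3 = 1.3333 m
Mo = Pa * arm = Pa * H / 3 = 51.68 * 4 / 3 = 68.9067 kN-m/m

68.9067 kN-m/m


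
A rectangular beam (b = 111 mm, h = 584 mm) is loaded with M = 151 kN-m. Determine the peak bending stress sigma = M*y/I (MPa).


I = b * h^3 / 12 = 111 * 584^3 / 12 = 1842384512.0 mm^4
y = h / 2 = 584 / 2 = 292.0 mm
M = 151 kN-m = 151000000.0 N-mm
sigma = M * y / I = 151000000.0 * 292.0 / 1842384512.0
= 23.93 MPa

23.93 MPa


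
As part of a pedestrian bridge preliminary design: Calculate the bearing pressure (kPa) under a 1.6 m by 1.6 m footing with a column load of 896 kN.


A = 1.6 * 1.6 = 2.56 m^2
q = P / A = 896 / 2.56
= 350.0 kPa

350.0 kPa


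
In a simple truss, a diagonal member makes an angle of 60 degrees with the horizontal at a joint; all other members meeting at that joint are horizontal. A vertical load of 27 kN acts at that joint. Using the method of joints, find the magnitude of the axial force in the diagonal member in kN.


At the joint, only the diagonal has a vertical component, so vertical equilibrium gives:
F * sin(60) = 27
F = 27 / sin(60)
= 27 / 0.866025
= 31.18 kN

31.18 kN


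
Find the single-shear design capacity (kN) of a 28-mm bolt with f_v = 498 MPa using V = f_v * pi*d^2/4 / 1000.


A = pi * d^2 / 4 = pi * 28^2 / 4 = 615.7522 mm^2
V = f_v * A / 1000 = 498 * 615.7522 / 1000
= 306.6446 kN

306.6446 kN


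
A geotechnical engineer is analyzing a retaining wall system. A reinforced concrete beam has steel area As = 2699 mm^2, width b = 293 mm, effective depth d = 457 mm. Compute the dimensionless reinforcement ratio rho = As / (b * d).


rho = As / (b * d)
= 2699 / (293 * 457)
= 2699 / 133901
= 0.020157 (dimensionless)

0.020157 (dimensionless)


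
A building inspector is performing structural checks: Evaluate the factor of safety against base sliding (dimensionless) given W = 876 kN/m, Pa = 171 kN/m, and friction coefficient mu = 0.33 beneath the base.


Resisting force = mu * W = 0.33 * 876 = 289.08 kN/m
FOS = Resisting / Driving = 289.08 / 171
= 1.6905 (dimensionless)

1.6905 (dimensionless)


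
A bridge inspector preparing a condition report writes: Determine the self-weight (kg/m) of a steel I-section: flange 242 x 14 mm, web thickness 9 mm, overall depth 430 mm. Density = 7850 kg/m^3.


A_flanges = 2 * 242 * 14 = 6776 mm^2
A_web = (430 - 2 * 14) * 9 = 3618 mm^2
A_total = 6776 + 3618 = 10394 mm^2 = 0.010394 m^2
Weight = rho * A = 7850 * 0.010394 = 81.5929 kg/m

81.5929 kg/m


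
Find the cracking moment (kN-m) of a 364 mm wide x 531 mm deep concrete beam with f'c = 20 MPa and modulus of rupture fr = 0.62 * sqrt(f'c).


fr = 0.62 * sqrt(20) = 0.62 * 4.4721 = 2.7727 MPa
I = 364 * 531^3 / 12 = 4541545827.0 mm^4
y_t = 265.5 mm
M_cr = fr * I / y_t = 2.7727 * 4541545827.0 / 265.5 N-mm
= 47.4292 kN-m

47.4292 kN-m


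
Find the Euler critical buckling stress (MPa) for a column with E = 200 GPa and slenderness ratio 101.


sigma_cr = pi^2 * E / lambda^2
= 9.8696 * 200000.0 / 101^2
= 9.8696 * 200000.0 / 10201
= 193.5027 MPa

193.5027 MPa


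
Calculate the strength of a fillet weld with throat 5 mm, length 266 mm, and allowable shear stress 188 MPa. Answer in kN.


Strength = throat * length * allowable stress
= 5 * 266 * 188 N
= 250040 N
= 250.04 kN

250.04 kN


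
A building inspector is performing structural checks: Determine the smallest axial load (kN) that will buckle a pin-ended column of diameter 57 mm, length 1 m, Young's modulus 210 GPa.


I = pi * d^4 / 64 = 518166.49 mm^4
L = 1000.0 mm
P_cr = pi^2 * E * I / L^2
= 9.8696 * 210000.0 * 518166.49 / 1000.0^2
= 1073960.63 N = 1073.9606 kN

1073.9606 kN


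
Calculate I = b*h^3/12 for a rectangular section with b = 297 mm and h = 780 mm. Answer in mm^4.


I = b * h^3 / 12
= 297 * 780^3 / 12
= 297 * 474552000 / 12
= 11745162000.0 mm^4

11745162000.0 mm^4


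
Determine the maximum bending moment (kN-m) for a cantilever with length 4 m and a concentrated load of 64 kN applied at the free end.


For a cantilever with a point load at the free end:
M_max = P * L = 64 * 4 = 256 kN-m

256 kN-m


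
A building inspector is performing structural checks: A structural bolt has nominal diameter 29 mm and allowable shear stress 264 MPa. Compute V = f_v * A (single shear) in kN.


A = pi * d^2 / 4 = pi * 29^2 / 4 = 660.5199 mm^2
V = f_v * A / 1000 = 264 * 660.5199 / 1000
= 174.3772 kN

174.3772 kN


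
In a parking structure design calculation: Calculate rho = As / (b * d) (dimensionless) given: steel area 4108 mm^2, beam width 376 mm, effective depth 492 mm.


rho = As / (b * d)
= 4108 / (376 * 492)
= 4108 / 184992
= 0.022206 (dimensionless)

0.022206 (dimensionless)


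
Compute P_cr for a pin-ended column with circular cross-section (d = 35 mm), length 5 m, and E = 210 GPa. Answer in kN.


I = pi * d^4 / 64 = 73661.76 mm^4
L = 5000.0 mm
P_cr = pi^2 * E * I / L^2
= 9.8696 * 210000.0 * 73661.76 / 5000.0^2
= 6106.9 N = 6.1069 kN

6.1069 kN


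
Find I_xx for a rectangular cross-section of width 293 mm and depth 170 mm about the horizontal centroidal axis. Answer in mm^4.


I = b * h^3 / 12
= 293 * 170^3 / 12
= 293 * 4913000 / 12
= 119959083.33 mm^4

119959083.33 mm^4


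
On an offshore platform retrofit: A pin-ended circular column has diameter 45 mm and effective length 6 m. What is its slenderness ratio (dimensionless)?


Radius of gyration r = d / 4 = 45 / 4 = 11.25 mm
L_eff = 6000.0 mm
Slenderness ratio = L / r = 6000.0 / 11.25 = 533.33 (dimensionless)

533.33 (dimensionless)


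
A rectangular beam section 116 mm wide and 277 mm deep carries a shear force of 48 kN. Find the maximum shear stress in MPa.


A = b * h = 116 * 277 = 32132 mm^2
V = 48 kN = 48000.0 N
tau_max = 1.5 * V / A = 1.5 * 48000.0 / 32132
= 2.2408 MPa

2.2408 MPa


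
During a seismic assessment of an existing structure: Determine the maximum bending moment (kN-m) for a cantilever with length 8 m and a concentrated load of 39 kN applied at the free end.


For a cantilever with a point load at the free end:
M_max = P * L = 39 * 8 = 312 kN-m

312 kN-m


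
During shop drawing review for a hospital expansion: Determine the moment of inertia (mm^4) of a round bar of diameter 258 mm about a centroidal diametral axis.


r = d / 2 = 258 / 2 = 129.0 mm
I = pi * r^4 / 4 = pi * 129.0^4 / 4
= 217494722.14 mm^4

217494722.14 mm^4


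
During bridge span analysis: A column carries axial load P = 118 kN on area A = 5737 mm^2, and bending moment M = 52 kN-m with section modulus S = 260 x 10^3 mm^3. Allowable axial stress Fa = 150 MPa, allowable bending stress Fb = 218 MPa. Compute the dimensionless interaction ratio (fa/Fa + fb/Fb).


f_a = P / A = 118000.0 / 5737 = 20.5682 MPa
f_b = M / S = 52000000.0 / 260000.0 = 200.0 MPa
Ratio = f_a / Fa + f_b / Fb
= 20.5682 / 150 + 200.0 / 218
= 1.0546 (dimensionless)

1.0546 (dimensionless)


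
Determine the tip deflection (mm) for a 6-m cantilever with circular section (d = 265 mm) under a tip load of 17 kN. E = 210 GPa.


I = pi * d^4 / 64 = pi * 265^4 / 64 = 242076925.22 mm^4
L = 6000.0 mm, P = 17000.0 N, E = 210000.0 MPa
delta = P * L^3 / (3 * E * I)
= 17000.0 * 6000.0^3 / (3 * 210000.0 * 242076925.22)
= 24.0774 mm

24.0774 mm


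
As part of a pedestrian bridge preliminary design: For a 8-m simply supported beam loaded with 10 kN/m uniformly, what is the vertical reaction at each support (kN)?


Total load = w * L = 10 * 8 = 80 kN
By symmetry, each reaction R = total / 2 = 80 / 2 = 40.0 kN

40.0 kN


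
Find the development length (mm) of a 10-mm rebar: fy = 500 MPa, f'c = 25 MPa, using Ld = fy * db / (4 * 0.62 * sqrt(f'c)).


Ld = (fy * db) / (4 * 0.62 * sqrt(f'c))
= (500 * 10) / (4 * 0.62 * sqrt(25))
= 5000 / 12.4
= 403.23 mm

403.23 mm


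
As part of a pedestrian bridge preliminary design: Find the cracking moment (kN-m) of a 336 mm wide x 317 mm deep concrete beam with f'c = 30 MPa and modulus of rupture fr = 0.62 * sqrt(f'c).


fr = 0.62 * sqrt(30) = 0.62 * 5.4772 = 3.3959 MPa
I = 336 * 317^3 / 12 = 891940364.0 mm^4
y_t = 158.5 mm
M_cr = fr * I / y_t = 3.3959 * 891940364.0 / 158.5 N-mm
= 19.1099 kN-m

19.1099 kN-m


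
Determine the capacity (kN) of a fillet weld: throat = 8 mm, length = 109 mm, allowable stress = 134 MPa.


Strength = throat * length * allowable stress
= 8 * 109 * 134 N
= 116848 N
= 116.85 kN

116.85 kN


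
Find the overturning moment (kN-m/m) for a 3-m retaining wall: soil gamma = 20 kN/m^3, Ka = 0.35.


Pa = 0.5 * Ka * gamma * H^2
= 0.5 * 0.35 * 20 * 3^2
= 31.5 kN/m
Arm = H / 3 = 3 / 3 = 1.0 m
Mo = Pa * arm = Pa * H / 3 = 31.5 * 3 / 3 = 31.5 kN-m/m

31.5 kN-m/m


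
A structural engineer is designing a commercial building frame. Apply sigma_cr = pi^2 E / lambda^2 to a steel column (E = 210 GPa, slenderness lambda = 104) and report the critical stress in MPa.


sigma_cr = pi^2 * E / lambda^2
= 9.8696 * 210000.0 / 104^2
= 9.8696 * 210000.0 / 10816
= 191.6251 MPa

191.6251 MPa


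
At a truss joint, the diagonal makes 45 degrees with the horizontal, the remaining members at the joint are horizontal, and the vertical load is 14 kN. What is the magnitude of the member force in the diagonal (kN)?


At the joint, only the diagonal has a vertical component, so vertical equilibrium gives:
F * sin(45) = 14
F = 14 / sin(45)
= 14 / 0.707107
= 19.8 kN

19.8 kN


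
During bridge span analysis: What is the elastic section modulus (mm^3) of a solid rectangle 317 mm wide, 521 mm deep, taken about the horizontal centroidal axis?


S = b * h^2 / 6
= 317 * 521^2 / 6
= 317 * 271441 / 6
= 14341132.83 mm^3

14341132.83 mm^3


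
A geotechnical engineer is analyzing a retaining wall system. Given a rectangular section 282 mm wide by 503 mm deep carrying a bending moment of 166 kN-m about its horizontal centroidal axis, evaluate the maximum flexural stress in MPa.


I = b * h^3 / 12 = 282 * 503^3 / 12 = 2990692884.5 mm^4
y = h / 2 = 503 / 2 = 251.5 mm
M = 166 kN-m = 166000000.0 N-mm
sigma = M * y / I = 166000000.0 * 251.5 / 2990692884.5
= 13.96 MPa

13.96 MPa


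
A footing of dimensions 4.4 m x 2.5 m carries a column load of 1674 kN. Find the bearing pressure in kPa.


A = 4.4 * 2.5 = 11.0 m^2
q = P / A = 1674 / 11.0
= 152.1818 kPa

152.1818 kPa


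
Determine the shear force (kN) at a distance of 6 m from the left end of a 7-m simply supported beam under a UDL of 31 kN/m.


R_A = w * L / 2 = 31 * 7 / 2 = 108.5 kN
V(x) = R_A - w * x = 108.5 - 31 * 6
= -77.5 kN

-77.5 kN


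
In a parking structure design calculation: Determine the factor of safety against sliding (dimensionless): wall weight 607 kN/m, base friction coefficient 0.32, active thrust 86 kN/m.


Resisting force = mu * W = 0.32 * 607 = 194.24 kN/m
FOS = Resisting / Driving = 194.24 / 86
= 2.2586 (dimensionless)

2.2586 (dimensionless)


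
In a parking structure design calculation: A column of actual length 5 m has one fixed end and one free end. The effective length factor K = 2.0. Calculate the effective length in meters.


L_eff = K * L
= 2.0 * 5
= 10.0 m

10.0 m


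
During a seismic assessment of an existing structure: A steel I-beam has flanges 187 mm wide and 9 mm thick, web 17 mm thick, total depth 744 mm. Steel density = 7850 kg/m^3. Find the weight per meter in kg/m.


A_flanges = 2 * 187 * 9 = 3366 mm^2
A_web = (744 - 2 * 9) * 17 = 12342 mm^2
A_total = 3366 + 12342 = 15708 mm^2 = 0.015708 m^2
Weight = rho * A = 7850 * 0.015708 = 123.3078 kg/m

123.3078 kg/m


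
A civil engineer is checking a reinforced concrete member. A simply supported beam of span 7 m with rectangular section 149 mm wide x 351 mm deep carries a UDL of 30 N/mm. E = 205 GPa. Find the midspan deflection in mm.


I = 149 * 351^3 / 12 = 536940758.25 mm^4
L = 7000.0 mm, w = 30 N/mm, E = 205000.0 MPa
delta = 5 * w * L^4 / (384 * E * I)
= 5 * 30 * 7000.0^4 / (384 * 205000.0 * 536940758.25)
= 8.5206 mm

8.5206 mm


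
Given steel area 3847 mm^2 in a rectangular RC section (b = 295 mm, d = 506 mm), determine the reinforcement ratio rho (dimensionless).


rho = As / (b * d)
= 3847 / (295 * 506)
= 3847 / 149270
= 0.025772 (dimensionless)

0.025772 (dimensionless)


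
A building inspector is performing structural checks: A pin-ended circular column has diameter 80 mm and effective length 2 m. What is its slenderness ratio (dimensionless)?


Radius of gyration r = d / 4 = 80 / 4 = 20.0 mm
L_eff = 2000.0 mm
Slenderness ratio = L / r = 2000.0 / 20.0 = 100.0 (dimensionless)

100.0 (dimensionless)


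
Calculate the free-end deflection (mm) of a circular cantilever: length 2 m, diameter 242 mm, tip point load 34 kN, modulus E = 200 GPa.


I = pi * d^4 / 64 = pi * 242^4 / 64 = 168357071.45 mm^4
L = 2000.0 mm, P = 34000.0 N, E = 200000.0 MPa
delta = P * L^3 / (3 * E * I)
= 34000.0 * 2000.0^3 / (3 * 200000.0 * 168357071.45)
= 2.6927 mm

2.6927 mm


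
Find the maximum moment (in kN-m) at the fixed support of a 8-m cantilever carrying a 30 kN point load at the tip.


For a cantilever with a point load at the free end:
M_max = P * L = 30 * 8 = 240 kN-m

240 kN-m


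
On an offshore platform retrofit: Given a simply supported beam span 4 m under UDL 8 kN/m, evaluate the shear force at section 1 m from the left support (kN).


R_A = w * L / 2 = 8 * 4 / 2 = 16.0 kN
V(x) = R_A - w * x = 16.0 - 8 * 1
= 8.0 kN

8.0 kN


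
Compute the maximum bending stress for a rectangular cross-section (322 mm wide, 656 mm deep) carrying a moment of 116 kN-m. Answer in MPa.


I = b * h^3 / 12 = 322 * 656^3 / 12 = 7575061162.67 mm^4
y = h / 2 = 656 / 2 = 328.0 mm
M = 116 kN-m = 116000000.0 N-mm
sigma = M * y / I = 116000000.0 * 328.0 / 7575061162.67
= 5.02 MPa

5.02 MPa


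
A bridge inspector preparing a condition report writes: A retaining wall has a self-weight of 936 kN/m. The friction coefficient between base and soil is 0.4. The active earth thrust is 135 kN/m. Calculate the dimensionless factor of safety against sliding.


Resisting force = mu * W = 0.4 * 936 = 374.4 kN/m
FOS = Resisting / Driving = 374.4 / 135
= 2.7733 (dimensionless)

2.7733 (dimensionless)


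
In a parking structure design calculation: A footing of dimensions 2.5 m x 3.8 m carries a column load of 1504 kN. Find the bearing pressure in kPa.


A = 2.5 * 3.8 = 9.5 m^2
q = P / A = 1504 / 9.5
= 158.3158 kPa

158.3158 kPa


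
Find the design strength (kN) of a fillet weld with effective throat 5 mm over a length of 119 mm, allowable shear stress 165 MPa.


Strength = throat * length * allowable stress
= 5 * 119 * 165 N
= 98175 N
= 98.17 kN

98.17 kN


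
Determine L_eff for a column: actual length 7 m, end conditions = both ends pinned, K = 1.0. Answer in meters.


L_eff = K * L
= 1.0 * 7
= 7.0 m

7.0 m


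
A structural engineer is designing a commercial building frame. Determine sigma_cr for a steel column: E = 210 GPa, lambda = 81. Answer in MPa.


sigma_cr = pi^2 * E / lambda^2
= 9.8696 * 210000.0 / 81^2
= 9.8696 * 210000.0 / 6561
= 315.8995 MPa

315.8995 MPa


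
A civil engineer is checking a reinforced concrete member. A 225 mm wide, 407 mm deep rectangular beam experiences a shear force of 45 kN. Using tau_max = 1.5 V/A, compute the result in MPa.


A = b * h = 225 * 407 = 91575 mm^2
V = 45 kN = 45000.0 N
tau_max = 1.5 * V / A = 1.5 * 45000.0 / 91575
= 0.7371 MPa

0.7371 MPa


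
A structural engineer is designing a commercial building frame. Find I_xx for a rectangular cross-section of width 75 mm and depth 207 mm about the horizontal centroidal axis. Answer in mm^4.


I = b * h^3 / 12
= 75 * 207^3 / 12
= 75 * 8869743 / 12
= 55435893.75 mm^4

55435893.75 mm^4


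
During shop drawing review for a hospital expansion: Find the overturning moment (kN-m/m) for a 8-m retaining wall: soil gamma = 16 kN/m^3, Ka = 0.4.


Pa = 0.5 * Ka * gamma * H^2
= 0.5 * 0.4 * 16 * 8^2
= 204.8 kN/m
Arm = H / 3 = 8 / 3 = 2.6667 m
Mo = Pa * arm = Pa * H / 3 = 204.8 * 8 / 3 = 546.1333 kN-m/m

546.1333 kN-m/m


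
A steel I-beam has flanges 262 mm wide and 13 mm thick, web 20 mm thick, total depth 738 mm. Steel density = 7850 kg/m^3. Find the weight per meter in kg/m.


A_flanges = 2 * 262 * 13 = 6812 mm^2
A_web = (738 - 2 * 13) * 20 = 14240 mm^2
A_total = 6812 + 14240 = 21052 mm^2 = 0.021052 m^2
Weight = rho * A = 7850 * 0.021052 = 165.2582 kg/m

165.2582 kg/m


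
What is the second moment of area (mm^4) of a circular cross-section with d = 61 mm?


r = d / 2 = 61 / 2 = 30.5 mm
I = pi * r^4 / 4 = pi * 30.5^4 / 4
= 679656.13 mm^4

679656.13 mm^4


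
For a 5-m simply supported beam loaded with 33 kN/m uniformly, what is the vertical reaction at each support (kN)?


Total load = w * L = 33 * 5 = 165 kN
By symmetry, each reaction R = total / 2 = 165 / 2 = 82.5 kN

82.5 kN


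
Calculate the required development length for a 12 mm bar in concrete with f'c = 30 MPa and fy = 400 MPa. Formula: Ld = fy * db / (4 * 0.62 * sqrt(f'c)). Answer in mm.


Ld = (fy * db) / (4 * 0.62 * sqrt(f'c))
= (400 * 12) / (4 * 0.62 * sqrt(30))
= 4800 / 13.5835
= 353.37 mm

353.37 mm


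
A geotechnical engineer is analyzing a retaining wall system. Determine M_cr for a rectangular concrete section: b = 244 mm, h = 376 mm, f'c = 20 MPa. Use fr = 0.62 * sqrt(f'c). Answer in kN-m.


fr = 0.62 * sqrt(20) = 0.62 * 4.4721 = 2.7727 MPa
I = 244 * 376^3 / 12 = 1080866645.33 mm^4
y_t = 188.0 mm
M_cr = fr * I / y_t = 2.7727 * 1080866645.33 / 188.0 N-mm
= 15.9412 kN-m

15.9412 kN-m


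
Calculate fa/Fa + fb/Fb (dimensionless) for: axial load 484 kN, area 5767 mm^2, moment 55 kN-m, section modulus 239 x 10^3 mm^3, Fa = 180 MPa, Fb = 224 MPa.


f_a = P / A = 484000.0 / 5767 = 83.9258 MPa
f_b = M / S = 55000000.0 / 239000.0 = 230.1255 MPa
Ratio = f_a / Fa + f_b / Fb
= 83.9258 / 180 + 230.1255 / 224
= 1.4936 (dimensionless)

1.4936 (dimensionless)


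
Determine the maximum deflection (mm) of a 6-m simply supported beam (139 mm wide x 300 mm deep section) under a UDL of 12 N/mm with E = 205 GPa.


I = 139 * 300^3 / 12 = 312750000.0 mm^4
L = 6000.0 mm, w = 12 N/mm, E = 205000.0 MPa
delta = 5 * w * L^4 / (384 * E * I)
= 5 * 12 * 6000.0^4 / (384 * 205000.0 * 312750000.0)
= 3.1584 mm

3.1584 mm


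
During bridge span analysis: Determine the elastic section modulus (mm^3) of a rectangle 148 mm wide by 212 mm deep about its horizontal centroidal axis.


S = b * h^2 / 6
= 148 * 212^2 / 6
= 148 * 44944 / 6
= 1108618.67 mm^3

1108618.67 mm^3


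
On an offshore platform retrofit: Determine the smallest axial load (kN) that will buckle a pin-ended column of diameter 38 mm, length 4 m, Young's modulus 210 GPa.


I = pi * d^4 / 64 = 102353.87 mm^4
L = 4000.0 mm
P_cr = pi^2 * E * I / L^2
= 9.8696 * 210000.0 * 102353.87 / 4000.0^2
= 13258.77 N = 13.2588 kN

13.2588 kN


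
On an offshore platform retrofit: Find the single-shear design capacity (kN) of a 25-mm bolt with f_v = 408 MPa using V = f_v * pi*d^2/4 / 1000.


A = pi * d^2 / 4 = pi * 25^2 / 4 = 490.8739 mm^2
V = f_v * A / 1000 = 408 * 490.8739 / 1000
= 200.2765 kN

200.2765 kN


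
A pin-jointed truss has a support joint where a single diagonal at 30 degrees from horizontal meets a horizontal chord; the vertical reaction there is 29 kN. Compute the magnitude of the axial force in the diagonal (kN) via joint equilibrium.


At the joint, only the diagonal has a vertical component, so vertical equilibrium gives:
F * sin(30) = 29
F = 29 / sin(30)
= 29 / 0.5
= 58.0 kN

58.0 kN


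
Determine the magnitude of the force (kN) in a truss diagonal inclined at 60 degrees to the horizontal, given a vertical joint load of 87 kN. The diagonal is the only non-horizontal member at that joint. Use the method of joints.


At the joint, only the diagonal has a vertical component, so vertical equilibrium gives:
F * sin(60) = 87
F = 87 / sin(60)
= 87 / 0.866025
= 100.46 kN

100.46 kN


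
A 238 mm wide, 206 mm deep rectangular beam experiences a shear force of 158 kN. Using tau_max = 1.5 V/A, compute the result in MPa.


A = b * h = 238 * 206 = 49028 mm^2
V = 158 kN = 158000.0 N
tau_max = 1.5 * V / A = 1.5 * 158000.0 / 49028
= 4.834 MPa

4.834 MPa


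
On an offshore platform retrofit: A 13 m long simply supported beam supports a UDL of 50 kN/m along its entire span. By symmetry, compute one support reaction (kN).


Total load = w * L = 50 * 13 = 650 kN
By symmetry, each reaction R = total / 2 = 650 / 2 = 325.0 kN

325.0 kN


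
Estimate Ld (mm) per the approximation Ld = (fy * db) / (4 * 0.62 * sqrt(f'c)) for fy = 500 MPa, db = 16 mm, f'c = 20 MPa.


Ld = (fy * db) / (4 * 0.62 * sqrt(f'c))
= (500 * 16) / (4 * 0.62 * sqrt(20))
= 8000 / 11.0909
= 721.31 mm

721.31 mm


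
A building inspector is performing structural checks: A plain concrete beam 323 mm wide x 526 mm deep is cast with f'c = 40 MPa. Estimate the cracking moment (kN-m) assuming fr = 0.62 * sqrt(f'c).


fr = 0.62 * sqrt(40) = 0.62 * 6.3246 = 3.9212 MPa
I = 323 * 526^3 / 12 = 3917224920.67 mm^4
y_t = 263.0 mm
M_cr = fr * I / y_t = 3.9212 * 3917224920.67 / 263.0 N-mm
= 58.4042 kN-m

58.4042 kN-m


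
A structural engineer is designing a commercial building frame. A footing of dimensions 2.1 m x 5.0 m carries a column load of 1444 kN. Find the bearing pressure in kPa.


A = 2.1 * 5.0 = 10.5 m^2
q = P / A = 1444 / 10.5
= 137.5238 kPa

137.5238 kPa


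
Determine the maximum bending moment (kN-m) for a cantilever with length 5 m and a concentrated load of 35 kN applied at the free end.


For a cantilever with a point load at the free end:
M_max = P * L = 35 * 5 = 175 kN-m

175 kN-m


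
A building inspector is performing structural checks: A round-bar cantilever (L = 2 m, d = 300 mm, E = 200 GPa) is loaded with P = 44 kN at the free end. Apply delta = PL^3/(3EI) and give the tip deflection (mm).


I = pi * d^4 / 64 = pi * 300^4 / 64 = 397607820.22 mm^4
L = 2000.0 mm, P = 44000.0 N, E = 200000.0 MPa
delta = P * L^3 / (3 * E * I)
= 44000.0 * 2000.0^3 / (3 * 200000.0 * 397607820.22)
= 1.4755 mm

1.4755 mm


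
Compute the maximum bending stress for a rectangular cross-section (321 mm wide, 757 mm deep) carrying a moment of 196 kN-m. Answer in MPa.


I = b * h^3 / 12 = 321 * 757^3 / 12 = 11604098987.75 mm^4
y = h / 2 = 757 / 2 = 378.5 mm
M = 196 kN-m = 196000000.0 N-mm
sigma = M * y / I = 196000000.0 * 378.5 / 11604098987.75
= 6.39 MPa

6.39 MPa


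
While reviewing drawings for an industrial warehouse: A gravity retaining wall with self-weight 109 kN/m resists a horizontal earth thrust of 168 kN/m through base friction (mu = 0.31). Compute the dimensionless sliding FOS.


Resisting force = mu * W = 0.31 * 109 = 33.79 kN/m
FOS = Resisting / Driving = 33.79 / 168
= 0.2011 (dimensionless)

0.2011 (dimensionless)


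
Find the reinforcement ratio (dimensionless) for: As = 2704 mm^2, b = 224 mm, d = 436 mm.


rho = As / (b * d)
= 2704 / (224 * 436)
= 2704 / 97664
= 0.027687 (dimensionless)

0.027687 (dimensionless)


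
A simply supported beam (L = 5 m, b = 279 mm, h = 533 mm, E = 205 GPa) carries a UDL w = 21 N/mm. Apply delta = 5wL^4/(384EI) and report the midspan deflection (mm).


I = 279 * 533^3 / 12 = 3520501910.25 mm^4
L = 5000.0 mm, w = 21 N/mm, E = 205000.0 MPa
delta = 5 * w * L^4 / (384 * E * I)
= 5 * 21 * 5000.0^4 / (384 * 205000.0 * 3520501910.25)
= 0.2368 mm

0.2368 mm


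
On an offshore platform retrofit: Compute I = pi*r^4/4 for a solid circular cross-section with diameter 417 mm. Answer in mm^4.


r = d / 2 = 417 / 2 = 208.5 mm
I = pi * r^4 / 4 = pi * 208.5^4 / 4
= 1484274131.98 mm^4

1484274131.98 mm^4


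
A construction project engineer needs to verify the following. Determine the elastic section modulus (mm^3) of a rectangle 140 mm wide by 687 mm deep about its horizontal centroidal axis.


S = b * h^2 / 6
= 140 * 687^2 / 6
= 140 * 471969 / 6
= 11012610.0 mm^3

11012610.0 mm^3


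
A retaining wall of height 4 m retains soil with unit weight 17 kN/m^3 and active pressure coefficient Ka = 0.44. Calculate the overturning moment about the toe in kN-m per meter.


Pa = 0.5 * Ka * gamma * H^2
= 0.5 * 0.44 * 17 * 4^2
= 59.84 kN/m
Arm = H / 3 = 4 / 3 = 1.3333 m
Mo = Pa * arm = Pa * H / 3 = 59.84 * 4 / 3 = 79.7867 kN-m/m

79.7867 kN-m/m


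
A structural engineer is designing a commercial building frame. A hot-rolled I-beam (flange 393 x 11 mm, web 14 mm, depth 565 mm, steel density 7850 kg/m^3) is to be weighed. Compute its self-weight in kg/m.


A_flanges = 2 * 393 * 11 = 8646 mm^2
A_web = (565 - 2 * 11) * 14 = 7602 mm^2
A_total = 8646 + 7602 = 16248 mm^2 = 0.016248 m^2
Weight = rho * A = 7850 * 0.016248 = 127.5468 kg/m

127.5468 kg/m


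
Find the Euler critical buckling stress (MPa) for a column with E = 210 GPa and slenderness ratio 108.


sigma_cr = pi^2 * E / lambda^2
= 9.8696 * 210000.0 / 108^2
= 9.8696 * 210000.0 / 11664
= 177.6935 MPa

177.6935 MPa


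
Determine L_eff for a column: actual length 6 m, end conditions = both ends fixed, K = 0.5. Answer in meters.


L_eff = K * L
= 0.5 * 6
= 3.0 m

3.0 m


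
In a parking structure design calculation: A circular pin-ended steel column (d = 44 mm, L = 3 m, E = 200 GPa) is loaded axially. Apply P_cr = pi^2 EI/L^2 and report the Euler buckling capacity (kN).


I = pi * d^4 / 64 = 183984.23 mm^4
L = 3000.0 mm
P_cr = pi^2 * E * I / L^2
= 9.8696 * 200000.0 * 183984.23 / 3000.0^2
= 40352.26 N = 40.3523 kN

40.3523 kN


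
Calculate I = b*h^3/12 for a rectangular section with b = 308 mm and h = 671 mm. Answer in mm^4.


I = b * h^3 / 12
= 308 * 671^3 / 12
= 308 * 302111711 / 12
= 7754200582.33 mm^4

7754200582.33 mm^4


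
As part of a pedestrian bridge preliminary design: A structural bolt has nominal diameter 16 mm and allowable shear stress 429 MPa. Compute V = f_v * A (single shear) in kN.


A = pi * d^2 / 4 = pi * 16^2 / 4 = 201.0619 mm^2
V = f_v * A / 1000 = 429 * 201.0619 / 1000
= 86.2556 kN

86.2556 kN


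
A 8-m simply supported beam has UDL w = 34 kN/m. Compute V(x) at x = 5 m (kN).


R_A = w * L / 2 = 34 * 8 / 2 = 136.0 kN
V(x) = R_A - w * x = 136.0 - 34 * 5
= -34.0 kN

-34.0 kN


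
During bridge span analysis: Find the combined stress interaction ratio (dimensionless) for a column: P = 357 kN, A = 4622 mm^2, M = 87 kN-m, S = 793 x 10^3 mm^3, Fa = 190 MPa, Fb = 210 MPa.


f_a = P / A = 357000.0 / 4622 = 77.2393 MPa
f_b = M / S = 87000000.0 / 793000.0 = 109.71 MPa
Ratio = f_a / Fa + f_b / Fb
= 77.2393 / 190 + 109.71 / 210
= 0.929 (dimensionless)

0.929 (dimensionless)


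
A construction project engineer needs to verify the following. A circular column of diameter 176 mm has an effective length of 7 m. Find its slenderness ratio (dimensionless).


Radius of gyration r = d / 4 = 176 / 4 = 44.0 mm
L_eff = 7000.0 mm
Slenderness ratio = L / r = 7000.0 / 44.0 = 159.09 (dimensionless)

159.09 (dimensionless)


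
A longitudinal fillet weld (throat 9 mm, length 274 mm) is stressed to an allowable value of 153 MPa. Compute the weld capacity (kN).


Strength = throat * length * allowable stress
= 9 * 274 * 153 N
= 377298 N
= 377.3 kN

377.3 kN
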